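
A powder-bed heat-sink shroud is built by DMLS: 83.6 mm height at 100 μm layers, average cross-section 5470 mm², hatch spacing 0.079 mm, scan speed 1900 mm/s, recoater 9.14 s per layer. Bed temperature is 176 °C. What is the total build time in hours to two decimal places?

Layer count = ceil(83.6 / 0.1) = 836.
Per-layer scan distance: 5470 / 0.079 → 69240.5 mm.
Scan time per layer = 69240.5 / 1900, so 36.4424 s.
Layer cycle = 36.4424 + 9.14, so 45.5824 s.
Total: 836 × 45.5824 s = 38106.8864 s → 10.59 hours.

10.59 hours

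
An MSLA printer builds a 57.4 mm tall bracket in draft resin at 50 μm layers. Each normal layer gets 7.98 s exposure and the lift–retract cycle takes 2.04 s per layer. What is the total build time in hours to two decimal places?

Layers = ⌈57.4/0.05⌉ = 1148.
Each layer takes = 7.98 + 2.04, so 10.02 s.
Total = 1148 × 10.02 = 11502.96 s = 3.20 hours.

3.20 hours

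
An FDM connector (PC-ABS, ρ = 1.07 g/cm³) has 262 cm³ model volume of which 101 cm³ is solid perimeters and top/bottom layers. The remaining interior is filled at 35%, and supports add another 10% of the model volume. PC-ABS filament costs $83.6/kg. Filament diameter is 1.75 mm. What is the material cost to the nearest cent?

Volume inside the shell = 262 − 101, so 161 cm³.
Infill deposited = 0.35 × 161 = 56.35 cm³.
Support = 0.10 × 262 = 26.2 cm³.
Deposited volume = 101 + 56.35 + 26.2 = 183.55 cm³.
Mass: 183.55 × 1.07 → 196.3985 g.
At $83.6/kg: 196.3985/1000 × 83.6 = $16.42.

$16.42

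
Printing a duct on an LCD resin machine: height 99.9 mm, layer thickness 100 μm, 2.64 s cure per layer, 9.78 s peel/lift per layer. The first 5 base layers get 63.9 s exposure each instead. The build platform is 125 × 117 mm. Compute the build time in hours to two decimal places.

3.53 hours

Layers = ⌈99.9/0.1⌉ = 999.
Bottom layers: 5 × (63.9 + 9.78) → 368.4 s.
Normal layers = 994 × (2.64 + 9.78) = 12345.48 s.
Total = 368.4 + 12345.48 = 12713.88 s = 3.53 hours.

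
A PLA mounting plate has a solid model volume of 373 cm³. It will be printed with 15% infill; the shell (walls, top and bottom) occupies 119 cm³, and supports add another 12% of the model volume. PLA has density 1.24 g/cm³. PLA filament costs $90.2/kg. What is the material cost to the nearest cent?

Infill region = 373 − 119, so 254 cm³.
Deposited infill = 0.15 × 254, so 38.1 cm³.
Support = 0.12 × 373 = 44.76 cm³.
Deposited volume: 119 + 38.1 + 44.76 → 201.86 cm³.
Mass: 201.86 × 1.24 → 250.3064 g.
At $90.2/kg: 250.3064/1000 × 90.2 = $22.58.

$22.58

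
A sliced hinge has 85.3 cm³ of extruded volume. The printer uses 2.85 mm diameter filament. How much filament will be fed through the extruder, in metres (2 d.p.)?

A = π r² = π × 1.425² = 6.3794 mm².
Length = 85.3 cm³ / 6.3794 mm² = 85300 / 6.3794 = 13371.16 mm = 13.37 m.

13.37 m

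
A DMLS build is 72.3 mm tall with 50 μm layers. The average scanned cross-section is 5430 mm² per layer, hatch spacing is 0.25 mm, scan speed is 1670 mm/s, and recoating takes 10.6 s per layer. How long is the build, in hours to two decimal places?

Layer count = ceil(72.3 / 0.05) = 1446.
Scan path per layer = 5430 / 0.25, so 21720 mm.
Per-layer scan time = 21720 / 1670, so 13.006 s.
Layer cycle = 13.006 + 10.6, so 23.606 s.
1446 layers × 23.606 s/layer = 34134.276 s, i.e. 9.48 hours.

9.48 hours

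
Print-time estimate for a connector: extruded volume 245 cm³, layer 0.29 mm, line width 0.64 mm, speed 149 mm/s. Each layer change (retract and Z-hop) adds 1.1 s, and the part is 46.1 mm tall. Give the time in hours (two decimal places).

2.51 hours

Line area: 0.29 × 0.64 → 0.1856 mm².
Path length: 245000 mm³ / 0.1856 mm² → 1320043.1 mm.
Time extruding = 1320043.1 / 149 = 8859.3 s.
Layer count = ceil(46.1 / 0.29) = 159.
Z-hop total = 159 × 1.1 = 174.9 s.
Altogether 8859.3 + 174.9 = 9034.2 s, i.e. 2.51 hours.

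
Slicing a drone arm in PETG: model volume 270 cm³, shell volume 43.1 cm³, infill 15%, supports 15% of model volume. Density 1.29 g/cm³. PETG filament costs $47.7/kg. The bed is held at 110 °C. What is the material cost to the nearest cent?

$7.24

Volume inside the shell = 270 − 43.1, so 226.9 cm³.
Infill volume = 0.15 × 226.9, so 34.035 cm³.
Support = 0.15 × 270, so 40.5 cm³.
Deposited volume = 43.1 + 34.035 + 40.5, so 117.635 cm³.
Mass: 117.635 × 1.29 → 151.74915 g.
Cost = 151.74915 g / 1000 × $47.7/kg = $7.24.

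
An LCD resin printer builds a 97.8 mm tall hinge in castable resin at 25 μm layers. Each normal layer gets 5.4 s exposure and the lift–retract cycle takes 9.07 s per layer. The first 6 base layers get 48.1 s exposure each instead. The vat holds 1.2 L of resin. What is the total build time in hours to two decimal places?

15.80 hours

Layers = ⌈97.8/0.025⌉ = 3912.
Burn-in layers: 6 × (48.1 + 9.07) → 343.02 s.
Remaining layers = 3906 × (5.4 + 9.07), so 56519.82 s.
Sum: 343.02 + 56519.82 = 56862.84 s → 15.80 hours.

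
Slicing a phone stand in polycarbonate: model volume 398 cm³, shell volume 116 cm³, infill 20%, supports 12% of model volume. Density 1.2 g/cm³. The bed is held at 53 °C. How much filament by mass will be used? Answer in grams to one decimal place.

264.2 g

Volume inside the shell = 398 − 116, so 282 cm³.
Deposited infill = 0.20 × 282 = 56.4 cm³.
Support = 0.12 × 398, so 47.76 cm³.
Total printed volume = 116 + 56.4 + 47.76, so 220.16 cm³.
Mass = 220.16 × 1.2 = 264.192 g.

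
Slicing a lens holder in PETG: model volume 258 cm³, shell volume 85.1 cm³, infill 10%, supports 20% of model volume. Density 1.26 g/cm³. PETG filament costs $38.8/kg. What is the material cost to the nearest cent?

Volume inside the shell: 258 − 85.1 → 172.9 cm³.
Deposited infill = 0.10 × 172.9 = 17.29 cm³.
Support: 0.20 × 258 → 51.6 cm³.
Total extruded: 85.1 + 17.29 + 51.6 → 153.99 cm³.
Mass: 153.99 × 1.26 → 194.0274 g.
At $38.8/kg: 194.0274/1000 × 38.8 = $7.53.

$7.53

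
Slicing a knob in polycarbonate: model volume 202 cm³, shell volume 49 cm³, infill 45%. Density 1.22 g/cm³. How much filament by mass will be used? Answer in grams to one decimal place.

143.8 g

Infill region: 202 − 49 → 153 cm³.
Deposited infill: 0.45 × 153 → 68.85 cm³.
Deposited volume: 49 + 68.85 → 117.85 cm³.
Mass: 117.85 × 1.22 → 143.777 g.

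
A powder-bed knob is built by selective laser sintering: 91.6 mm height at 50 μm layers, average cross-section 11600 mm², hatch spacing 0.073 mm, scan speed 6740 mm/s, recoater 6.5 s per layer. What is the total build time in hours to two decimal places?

15.31 hours

Layer count = ceil(91.6 / 0.05) = 1832.
Per-layer scan distance: 11600 / 0.073 → 158904.1 mm.
Scan time per layer: 158904.1 / 6740 → 23.5763 s.
Per-layer time = 23.5763 + 6.5 = 30.0763 s.
Total: 1832 × 30.0763 s = 55099.7816 s → 15.31 hours.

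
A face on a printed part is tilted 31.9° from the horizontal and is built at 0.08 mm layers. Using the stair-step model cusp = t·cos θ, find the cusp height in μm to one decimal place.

cos(31.9°) = 0.8490, so cusp = 0.08 × 0.8490 = 0.06792 mm → 67.9 μm.

67.9 μm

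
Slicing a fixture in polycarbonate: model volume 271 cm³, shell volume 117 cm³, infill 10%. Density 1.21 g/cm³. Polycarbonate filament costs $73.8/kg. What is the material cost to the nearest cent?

$11.82

Volume inside the shell = 271 − 117 = 154 cm³.
Infill volume = 0.10 × 154, so 15.4 cm³.
Deposited volume: 117 + 15.4 → 132.4 cm³.
Mass = 132.4 × 1.21 = 160.204 g.
Cost = 160.204 g / 1000 × $73.8/kg = $11.82.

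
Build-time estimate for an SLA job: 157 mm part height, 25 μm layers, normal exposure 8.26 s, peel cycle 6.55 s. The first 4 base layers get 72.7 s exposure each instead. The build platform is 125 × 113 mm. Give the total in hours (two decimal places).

Layer count = ceil(157 / 0.025) = 6280.
Burn-in layers: 4 × (72.7 + 6.55) → 317 s.
Regular layers = 6276 × (8.26 + 6.55), so 92947.56 s.
Total = 317 + 92947.56 = 93264.56 s = 25.91 hours.

25.91 hours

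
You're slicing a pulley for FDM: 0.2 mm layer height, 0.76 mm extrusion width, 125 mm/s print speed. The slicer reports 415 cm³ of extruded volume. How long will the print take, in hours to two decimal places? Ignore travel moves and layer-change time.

Bead cross-section = 0.2 × 0.76, so 0.152 mm².
Toolpath length = 415 cm³ / 0.152 mm² = 415000 / 0.152 = 2730263.2 mm.
Time extruding = 2730263.2 / 125 = 21842.1 s.
Converting: 21842.1 s = 6.07 hours.

6.07 hours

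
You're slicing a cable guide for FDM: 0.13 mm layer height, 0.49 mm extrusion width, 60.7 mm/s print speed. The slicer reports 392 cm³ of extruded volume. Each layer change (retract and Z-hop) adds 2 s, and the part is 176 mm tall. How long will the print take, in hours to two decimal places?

Line area = 0.13 × 0.49 = 0.0637 mm².
Path length: 392000 mm³ / 0.0637 mm² → 6153846.2 mm.
Time extruding: 6153846.2 / 60.7 → 101381.3 s.
Number of layers: 176 / 0.13 → 1354 (rounded up).
Layer-change overhead: 1354 × 2 → 2708 s.
Total = 101381.3 + 2708 = 104089.3 s = 28.91 hours.

28.91 hours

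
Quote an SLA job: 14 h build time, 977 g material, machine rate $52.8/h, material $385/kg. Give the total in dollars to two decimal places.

$1115.35

Machine-time cost = 52.8 × 14 = $739.20.
Feedstock cost = 385 × 977/1000, so $376.145.
Total = 739.20 + 376.145 = 1115.345 ≈ $1115.35.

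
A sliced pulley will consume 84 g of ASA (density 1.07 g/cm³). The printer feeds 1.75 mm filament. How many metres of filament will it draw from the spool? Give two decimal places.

Extruded volume: 84/1.07 = 78.5047 cm³ (78504.7 mm³).
Filament cross-section = π × (1.75/2)² = 2.4053 mm².
L = V/A = 78504.7/2.4053 = 32638.22 mm → 32.64 m.

32.64 m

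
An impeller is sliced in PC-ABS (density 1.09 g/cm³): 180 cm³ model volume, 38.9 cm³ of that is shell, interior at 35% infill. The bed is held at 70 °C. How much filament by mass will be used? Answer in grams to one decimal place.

96.2 g

Infill region = 180 − 38.9, so 141.1 cm³.
Infill volume = 0.35 × 141.1 = 49.385 cm³.
Total extruded: 38.9 + 49.385 → 88.285 cm³.
Mass = 88.285 × 1.09 = 96.23065 g.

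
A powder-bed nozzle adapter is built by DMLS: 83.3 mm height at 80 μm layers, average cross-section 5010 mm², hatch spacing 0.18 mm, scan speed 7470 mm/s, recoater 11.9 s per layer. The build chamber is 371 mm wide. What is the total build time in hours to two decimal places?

4.52 hours

Number of layers: 83.3 / 0.08 → 1042 (rounded up).
Hatch length per layer = 5010 / 0.18, so 27833.3 mm.
Laser time per layer: 27833.3 / 7470 → 3.726 s.
Time per layer = 3.726 + 11.9 = 15.626 s.
Build time = 1042 × 15.626 = 16282.292 s = 4.52 hours.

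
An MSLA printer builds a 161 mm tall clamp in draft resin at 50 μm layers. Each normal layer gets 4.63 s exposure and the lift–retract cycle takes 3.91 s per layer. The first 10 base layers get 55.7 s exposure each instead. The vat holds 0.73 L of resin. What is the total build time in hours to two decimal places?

Layer count = ceil(161 / 0.05) = 3220.
Burn-in layers = 10 × (55.7 + 3.91) = 596.1 s.
Normal layers = 3210 × (4.63 + 3.91) = 27413.4 s.
Sum: 596.1 + 27413.4 = 28009.5 s → 7.78 hours.

7.78 hours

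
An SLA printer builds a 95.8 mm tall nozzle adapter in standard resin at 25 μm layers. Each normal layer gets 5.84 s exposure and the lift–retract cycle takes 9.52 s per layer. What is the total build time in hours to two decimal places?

16.35 hours

Layers = ⌈95.8/0.025⌉ = 3832.
Cycle time: 5.84 + 9.52 → 15.36 s.
Total = 3832 × 15.36 = 58859.52 s = 16.35 hours.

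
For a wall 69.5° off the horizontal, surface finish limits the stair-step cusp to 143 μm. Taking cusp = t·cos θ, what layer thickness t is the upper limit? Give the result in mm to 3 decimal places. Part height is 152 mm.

Layer height = cusp / cos(69.5°) = 0.143 / 0.3502 = 0.408 mm.

0.408 mm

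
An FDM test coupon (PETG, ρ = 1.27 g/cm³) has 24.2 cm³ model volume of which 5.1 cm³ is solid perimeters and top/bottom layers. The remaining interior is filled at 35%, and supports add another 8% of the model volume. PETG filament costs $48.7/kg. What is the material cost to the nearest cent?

Volume inside the shell = 24.2 − 5.1 = 19.1 cm³.
Deposited infill = 0.35 × 19.1 = 6.685 cm³.
Support = 0.08 × 24.2 = 1.936 cm³.
Deposited volume = 5.1 + 6.685 + 1.936 = 13.721 cm³.
Mass: 13.721 × 1.27 → 17.42567 g.
At $48.7/kg: 17.42567/1000 × 48.7 = $0.85.

$0.85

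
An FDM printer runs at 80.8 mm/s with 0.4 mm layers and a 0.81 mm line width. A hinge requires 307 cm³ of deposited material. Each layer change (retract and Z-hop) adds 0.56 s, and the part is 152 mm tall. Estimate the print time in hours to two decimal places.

3.32 hours

Extrusion cross-section = 0.4 × 0.81, so 0.324 mm².
Toolpath length = 307 cm³ / 0.324 mm² = 307000 / 0.324 = 947530.9 mm.
Extrusion time = 947530.9 / 80.8 = 11726.9 s.
Layers = ⌈152/0.4⌉ = 380.
Z-hop total = 380 × 0.56 = 212.8 s.
Altogether 11726.9 + 212.8 = 11939.7 s, i.e. 3.32 hours.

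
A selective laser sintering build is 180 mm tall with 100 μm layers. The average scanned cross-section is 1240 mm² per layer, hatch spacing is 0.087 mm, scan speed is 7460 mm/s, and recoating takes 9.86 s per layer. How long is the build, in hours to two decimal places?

5.89 hours

Number of layers: 180 / 0.1 → 1800 (rounded up).
Hatch length per layer: 1240 / 0.087 → 14252.9 mm.
Scan time per layer = 14252.9 / 7460, so 1.9106 s.
Time per layer: 1.9106 + 9.86 → 11.7706 s.
Build time = 1800 × 11.7706 = 21187.08 s = 5.89 hours.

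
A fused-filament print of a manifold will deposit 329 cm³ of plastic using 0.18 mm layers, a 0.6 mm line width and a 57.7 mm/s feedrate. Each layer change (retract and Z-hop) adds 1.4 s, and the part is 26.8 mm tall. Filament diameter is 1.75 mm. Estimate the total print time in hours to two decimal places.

14.72 hours

Bead cross-section = 0.18 × 0.6 = 0.108 mm².
Total extruded path = 329000/0.108 = 3046296.3 mm.
Extrusion time = 3046296.3 / 57.7 = 52795.4 s.
Layer count = ceil(26.8 / 0.18) = 149.
Z-hop total: 149 × 1.4 → 208.6 s.
Altogether 52795.4 + 208.6 = 53004 s, i.e. 14.72 hours.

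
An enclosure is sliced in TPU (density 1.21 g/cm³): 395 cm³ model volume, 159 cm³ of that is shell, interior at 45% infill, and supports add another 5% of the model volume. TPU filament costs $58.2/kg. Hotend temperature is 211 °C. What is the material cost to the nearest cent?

$20.07

Infill region = 395 − 159 = 236 cm³.
Deposited infill = 0.45 × 236 = 106.2 cm³.
Support = 0.05 × 395, so 19.75 cm³.
Deposited volume = 159 + 106.2 + 19.75 = 284.95 cm³.
Mass = 284.95 × 1.21 = 344.7895 g.
Cost = 344.7895 g / 1000 × $58.2/kg = $20.07.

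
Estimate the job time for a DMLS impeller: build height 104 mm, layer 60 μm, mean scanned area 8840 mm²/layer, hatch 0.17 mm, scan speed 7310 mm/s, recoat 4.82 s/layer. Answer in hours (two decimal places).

5.75 hours

Number of layers: 104 / 0.06 → 1734 (rounded up).
Hatch length per layer = 8840 / 0.17 = 52000 mm.
Laser time per layer = 52000 / 7310 = 7.1135 s.
Time per layer = 7.1135 + 4.82 = 11.9335 s.
Total: 1734 × 11.9335 s = 20692.689 s → 5.75 hours.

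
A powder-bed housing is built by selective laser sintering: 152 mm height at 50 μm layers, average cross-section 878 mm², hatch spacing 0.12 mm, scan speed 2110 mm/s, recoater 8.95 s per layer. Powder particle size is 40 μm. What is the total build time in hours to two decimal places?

10.49 hours

Layers = ⌈152/0.05⌉ = 3040.
Scan path per layer = 878 / 0.12, so 7316.7 mm.
Laser time per layer = 7316.7 / 2110 = 3.4676 s.
Layer cycle = 3.4676 + 8.95, so 12.4176 s.
Total: 3040 × 12.4176 s = 37749.504 s → 10.49 hours.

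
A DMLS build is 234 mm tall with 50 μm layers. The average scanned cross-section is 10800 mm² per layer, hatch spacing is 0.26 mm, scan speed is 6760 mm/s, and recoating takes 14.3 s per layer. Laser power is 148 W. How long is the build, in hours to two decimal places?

26.58 hours

Layer count = ceil(234 / 0.05) = 4680.
Hatch length per layer: 10800 / 0.26 → 41538.5 mm.
Per-layer scan time = 41538.5 / 6760 = 6.1447 s.
Per-layer time = 6.1447 + 14.3 = 20.4447 s.
Build time = 4680 × 20.4447 = 95681.196 s = 26.58 hours.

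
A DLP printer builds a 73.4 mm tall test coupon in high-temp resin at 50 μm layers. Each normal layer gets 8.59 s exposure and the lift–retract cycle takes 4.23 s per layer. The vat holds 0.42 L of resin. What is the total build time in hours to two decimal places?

5.23 hours

Number of layers: 73.4 / 0.05 → 1468 (rounded up).
Each layer takes: 8.59 + 4.23 → 12.82 s.
Total = 1468 × 12.82 = 18819.76 s = 5.23 hours.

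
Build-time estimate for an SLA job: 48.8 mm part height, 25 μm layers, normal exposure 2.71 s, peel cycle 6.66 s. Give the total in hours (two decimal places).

5.08 hours

Layers = ⌈48.8/0.025⌉ = 1952.
Each layer takes: 2.71 + 6.66 → 9.37 s.
Build time: 1952 × 9.37 s = 18290.24 s, i.e. 5.08 hours.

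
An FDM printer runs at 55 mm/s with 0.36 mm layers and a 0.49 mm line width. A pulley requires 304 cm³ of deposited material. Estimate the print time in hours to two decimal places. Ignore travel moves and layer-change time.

8.70 hours

Bead cross-section: 0.36 × 0.49 → 0.1764 mm².
Total extruded path = 304000/0.1764 = 1723356 mm.
Print-move time = 1723356 / 55, so 31333.7 s.
In the requested units: 31333.7 s = 8.70 hours.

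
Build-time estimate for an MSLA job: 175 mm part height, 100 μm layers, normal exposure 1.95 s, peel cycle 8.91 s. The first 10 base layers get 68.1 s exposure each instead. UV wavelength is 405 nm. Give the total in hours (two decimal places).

Layers = ⌈175/0.1⌉ = 1750.
Base layers: 10 × (68.1 + 8.91) → 770.1 s.
Regular layers = 1740 × (1.95 + 8.91), so 18896.4 s.
Sum: 770.1 + 18896.4 = 19666.5 s → 5.46 hours.

5.46 hours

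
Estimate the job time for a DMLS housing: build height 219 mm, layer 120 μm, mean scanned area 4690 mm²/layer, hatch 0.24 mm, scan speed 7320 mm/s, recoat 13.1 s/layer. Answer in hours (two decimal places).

7.99 hours

Number of layers: 219 / 0.12 → 1825 (rounded up).
Hatch length per layer = 4690 / 0.24, so 19541.7 mm.
Scan time per layer = 19541.7 / 7320 = 2.6696 s.
Layer cycle = 2.6696 + 13.1, so 15.7696 s.
Build time = 1825 × 15.7696 = 28779.52 s = 7.99 hours.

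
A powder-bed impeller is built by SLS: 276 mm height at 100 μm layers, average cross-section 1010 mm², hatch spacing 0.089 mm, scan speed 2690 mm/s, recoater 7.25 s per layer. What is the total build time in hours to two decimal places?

Layer count = ceil(276 / 0.1) = 2760.
Per-layer scan distance = 1010 / 0.089 = 11348.3 mm.
Scan time per layer = 11348.3 / 2690 = 4.2187 s.
Time per layer = 4.2187 + 7.25 = 11.4687 s.
Total: 2760 × 11.4687 s = 31653.612 s → 8.79 hours.

8.79 hours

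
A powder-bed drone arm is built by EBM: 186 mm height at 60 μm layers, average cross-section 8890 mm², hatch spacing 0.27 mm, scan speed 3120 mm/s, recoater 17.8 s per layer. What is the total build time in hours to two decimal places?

24.42 hours

Number of layers: 186 / 0.06 → 3100 (rounded up).
Hatch length per layer: 8890 / 0.27 → 32925.9 mm.
Scan time per layer = 32925.9 / 3120, so 10.5532 s.
Per-layer time = 10.5532 + 17.8, so 28.3532 s.
Total: 3100 × 28.3532 s = 87894.92 s → 24.42 hours.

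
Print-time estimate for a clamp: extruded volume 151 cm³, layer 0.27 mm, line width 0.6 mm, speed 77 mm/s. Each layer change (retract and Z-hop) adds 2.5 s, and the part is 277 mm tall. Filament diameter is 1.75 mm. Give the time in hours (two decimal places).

4.08 hours

Bead cross-section = 0.27 × 0.6 = 0.162 mm².
Total extruded path = 151000/0.162 = 932098.8 mm.
Time extruding = 932098.8 / 77 = 12105.2 s.
Number of layers: 277 / 0.27 → 1026 (rounded up).
Non-print overhead = 1026 × 2.5, so 2565 s.
Altogether 12105.2 + 2565 = 14670.2 s, i.e. 4.08 hours.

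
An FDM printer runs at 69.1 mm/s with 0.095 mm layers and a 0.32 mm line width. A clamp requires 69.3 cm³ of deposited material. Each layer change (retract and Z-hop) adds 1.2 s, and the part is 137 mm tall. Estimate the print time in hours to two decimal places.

9.64 hours

Extrusion cross-section: 0.095 × 0.32 → 0.0304 mm².
Path length: 69300 mm³ / 0.0304 mm² → 2279605.3 mm.
Print-move time = 2279605.3 / 69.1 = 32989.9 s.
Layers = ⌈137/0.095⌉ = 1443.
Layer-change overhead = 1443 × 1.2 = 1731.6 s.
Total = 32989.9 + 1731.6 = 34721.5 s = 9.64 hours.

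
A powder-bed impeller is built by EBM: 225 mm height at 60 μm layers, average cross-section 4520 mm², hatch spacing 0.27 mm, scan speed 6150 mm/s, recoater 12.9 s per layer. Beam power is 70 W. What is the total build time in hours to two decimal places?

16.27 hours

Layer count = ceil(225 / 0.06) = 3750.
Per-layer scan distance = 4520 / 0.27, so 16740.7 mm.
Scan time per layer: 16740.7 / 6150 → 2.7221 s.
Time per layer: 2.7221 + 12.9 → 15.6221 s.
3750 layers × 15.6221 s/layer = 58582.875 s, i.e. 16.27 hours.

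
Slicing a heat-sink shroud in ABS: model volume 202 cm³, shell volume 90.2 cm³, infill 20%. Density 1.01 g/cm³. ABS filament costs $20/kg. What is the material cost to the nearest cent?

Volume inside the shell = 202 − 90.2 = 111.8 cm³.
Deposited infill: 0.20 × 111.8 → 22.36 cm³.
Deposited volume: 90.2 + 22.36 → 112.56 cm³.
Mass = 112.56 × 1.01, so 113.6856 g.
Cost = 113.6856 g / 1000 × $20/kg = $2.27.

$2.27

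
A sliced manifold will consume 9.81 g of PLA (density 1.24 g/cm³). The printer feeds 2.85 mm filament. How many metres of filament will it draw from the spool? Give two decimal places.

Extruded volume: 9.81/1.24 = 7.9113 cm³ (7911.3 mm³).
Cross-section of 2.85 mm filament: π·(2.85/2)² = 6.3794 mm².
Length = 7911.3 / 6.3794 = 1240.13 mm = 1.24 m.

1.24 m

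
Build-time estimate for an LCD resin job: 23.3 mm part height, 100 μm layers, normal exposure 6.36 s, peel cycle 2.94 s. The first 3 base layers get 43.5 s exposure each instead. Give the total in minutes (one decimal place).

38.0 minutes

Number of layers: 23.3 / 0.1 → 233 (rounded up).
Base layers = 3 × (43.5 + 2.94) = 139.32 s.
Normal layers = 230 × (6.36 + 2.94), so 2139 s.
Sum: 139.32 + 2139 = 2278.32 s → 38.0 minutes.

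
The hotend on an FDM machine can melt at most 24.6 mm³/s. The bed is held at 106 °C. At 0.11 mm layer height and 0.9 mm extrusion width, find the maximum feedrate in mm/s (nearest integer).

Extrusion cross-section = 0.11 × 0.9, so 0.099 mm².
v_max = Q/A = 24.6/0.099 = 248.48 mm/s → 248 mm/s.

248 mm/s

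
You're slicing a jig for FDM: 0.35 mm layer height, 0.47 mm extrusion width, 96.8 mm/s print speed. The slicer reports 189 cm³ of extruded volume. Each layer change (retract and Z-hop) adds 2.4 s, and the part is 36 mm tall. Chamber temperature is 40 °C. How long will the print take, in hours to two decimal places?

3.37 hours

Line area: 0.35 × 0.47 → 0.1645 mm².
Total extruded path = 189000/0.1645 = 1148936.2 mm.
Print-move time = 1148936.2 / 96.8 = 11869.2 s.
Number of layers: 36 / 0.35 → 103 (rounded up).
Layer-change overhead = 103 × 2.4 = 247.2 s.
Altogether 11869.2 + 247.2 = 12116.4 s, i.e. 3.37 hours.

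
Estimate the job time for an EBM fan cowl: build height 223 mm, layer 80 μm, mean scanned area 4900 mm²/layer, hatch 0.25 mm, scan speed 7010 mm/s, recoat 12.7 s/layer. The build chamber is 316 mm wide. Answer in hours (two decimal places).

12.00 hours

Layers = ⌈223/0.08⌉ = 2788.
Hatch length per layer = 4900 / 0.25, so 19600 mm.
Scan time per layer: 19600 / 7010 → 2.796 s.
Per-layer time = 2.796 + 12.7, so 15.496 s.
Build time = 2788 × 15.496 = 43202.848 s = 12.00 hours.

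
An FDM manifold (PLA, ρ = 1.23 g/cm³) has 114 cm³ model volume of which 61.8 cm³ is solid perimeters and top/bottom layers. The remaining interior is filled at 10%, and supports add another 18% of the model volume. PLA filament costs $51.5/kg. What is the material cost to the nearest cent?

$5.55

Interior volume = 114 − 61.8 = 52.2 cm³.
Deposited infill: 0.10 × 52.2 → 5.22 cm³.
Support: 0.18 × 114 → 20.52 cm³.
Deposited volume = 61.8 + 5.22 + 20.52 = 87.54 cm³.
Mass = 87.54 × 1.23, so 107.6742 g.
At $51.5/kg: 107.6742/1000 × 51.5 = $5.55.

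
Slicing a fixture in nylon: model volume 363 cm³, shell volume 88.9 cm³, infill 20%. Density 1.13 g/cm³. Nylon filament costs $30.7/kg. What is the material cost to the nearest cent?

Interior volume = 363 − 88.9, so 274.1 cm³.
Infill volume = 0.20 × 274.1 = 54.82 cm³.
Total printed volume: 88.9 + 54.82 → 143.72 cm³.
Mass = 143.72 × 1.13, so 162.4036 g.
Cost = 162.4036 g / 1000 × $30.7/kg = $4.99.

$4.99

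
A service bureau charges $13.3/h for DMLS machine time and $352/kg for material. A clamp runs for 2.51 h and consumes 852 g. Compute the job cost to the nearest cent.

$333.29

Machine cost: 13.3 × 2.51 → $33.383.
Material charge: 352 × 852/1000 → $299.904.
Total = 33.383 + 299.904 = 333.287 ≈ $333.29.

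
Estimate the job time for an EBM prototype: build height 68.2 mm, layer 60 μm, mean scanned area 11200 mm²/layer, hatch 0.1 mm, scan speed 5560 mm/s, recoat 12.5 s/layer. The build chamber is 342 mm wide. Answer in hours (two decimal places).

10.31 hours

Number of layers: 68.2 / 0.06 → 1137 (rounded up).
Scan path per layer = 11200 / 0.1 = 112000 mm.
Beam time per layer = 112000 / 5560 = 20.1439 s.
Layer cycle = 20.1439 + 12.5 = 32.6439 s.
Total: 1137 × 32.6439 s = 37116.1143 s → 10.31 hours.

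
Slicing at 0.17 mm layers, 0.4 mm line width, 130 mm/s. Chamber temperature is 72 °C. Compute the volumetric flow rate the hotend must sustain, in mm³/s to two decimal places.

8.84

A = 0.17 × 0.4, so 0.068 mm².
Q = v·A = 130 × 0.068 = 8.84 mm³/s.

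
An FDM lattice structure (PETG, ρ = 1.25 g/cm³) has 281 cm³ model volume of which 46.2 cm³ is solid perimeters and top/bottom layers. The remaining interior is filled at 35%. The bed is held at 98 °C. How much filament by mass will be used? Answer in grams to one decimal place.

Interior volume = 281 − 46.2, so 234.8 cm³.
Deposited infill = 0.35 × 234.8, so 82.18 cm³.
Deposited volume = 46.2 + 82.18 = 128.38 cm³.
Mass = 128.38 × 1.25 = 160.475 g.

160.5 g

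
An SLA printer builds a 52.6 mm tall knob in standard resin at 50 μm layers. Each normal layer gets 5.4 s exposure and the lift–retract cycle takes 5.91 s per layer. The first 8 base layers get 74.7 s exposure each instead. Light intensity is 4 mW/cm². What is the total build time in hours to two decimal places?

Number of layers: 52.6 / 0.05 → 1052 (rounded up).
Base layers = 8 × (74.7 + 5.91), so 644.88 s.
Normal layers: 1044 × (5.4 + 5.91) → 11807.64 s.
Sum: 644.88 + 11807.64 = 12452.52 s → 3.46 hours.

3.46 hours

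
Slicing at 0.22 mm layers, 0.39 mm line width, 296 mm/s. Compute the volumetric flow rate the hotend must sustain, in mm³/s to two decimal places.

Extrusion cross-section = 0.22 × 0.39, so 0.0858 mm².
Q = v·A = 296 × 0.0858 = 25.40 mm³/s.

25.40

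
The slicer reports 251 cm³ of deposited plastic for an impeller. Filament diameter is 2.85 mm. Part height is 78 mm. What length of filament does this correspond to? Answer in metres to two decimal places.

A = π r² = π × 1.425² = 6.3794 mm².
Length = 251 cm³ / 6.3794 mm² = 251000 / 6.3794 = 39345.39 mm = 39.35 m.

39.35 m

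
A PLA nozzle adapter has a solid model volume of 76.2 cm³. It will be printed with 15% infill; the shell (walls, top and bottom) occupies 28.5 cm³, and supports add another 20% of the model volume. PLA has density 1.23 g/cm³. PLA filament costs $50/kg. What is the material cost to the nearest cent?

$3.13

Interior volume: 76.2 − 28.5 → 47.7 cm³.
Deposited infill = 0.15 × 47.7 = 7.155 cm³.
Support: 0.20 × 76.2 → 15.24 cm³.
Deposited volume = 28.5 + 7.155 + 15.24, so 50.895 cm³.
Mass: 50.895 × 1.23 → 62.60085 g.
At $50/kg: 62.60085/1000 × 50 = $3.13.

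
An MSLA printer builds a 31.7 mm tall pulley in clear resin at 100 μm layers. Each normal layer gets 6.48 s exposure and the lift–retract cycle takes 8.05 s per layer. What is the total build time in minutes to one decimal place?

76.8 minutes

Number of layers: 31.7 / 0.1 → 317 (rounded up).
Cycle time = 6.48 + 8.05 = 14.53 s.
Build time: 317 × 14.53 s = 4606.01 s, i.e. 76.8 minutes.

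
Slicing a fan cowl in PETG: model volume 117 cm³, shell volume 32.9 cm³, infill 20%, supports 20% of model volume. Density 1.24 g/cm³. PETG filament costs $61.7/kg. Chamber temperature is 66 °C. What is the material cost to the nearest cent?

Interior volume = 117 − 32.9, so 84.1 cm³.
Infill deposited = 0.20 × 84.1, so 16.82 cm³.
Support: 0.20 × 117 → 23.4 cm³.
Total printed volume = 32.9 + 16.82 + 23.4, so 73.12 cm³.
Mass = 73.12 × 1.24 = 90.6688 g.
At $61.7/kg: 90.6688/1000 × 61.7 = $5.59.

$5.59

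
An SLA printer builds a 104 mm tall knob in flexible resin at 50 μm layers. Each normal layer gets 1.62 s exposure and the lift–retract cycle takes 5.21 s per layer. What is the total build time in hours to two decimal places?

Number of layers: 104 / 0.05 → 2080 (rounded up).
Each layer takes = 1.62 + 5.21, so 6.83 s.
Total = 2080 × 6.83 = 14206.4 s = 3.95 hours.

3.95 hours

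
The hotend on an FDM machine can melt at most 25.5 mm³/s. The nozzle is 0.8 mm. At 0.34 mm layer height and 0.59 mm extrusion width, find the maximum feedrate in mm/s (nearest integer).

Extrusion cross-section = 0.34 × 0.59 = 0.2006 mm².
v_max = Q/A = 25.5/0.2006 = 127.12 mm/s → 127 mm/s.

127 mm/s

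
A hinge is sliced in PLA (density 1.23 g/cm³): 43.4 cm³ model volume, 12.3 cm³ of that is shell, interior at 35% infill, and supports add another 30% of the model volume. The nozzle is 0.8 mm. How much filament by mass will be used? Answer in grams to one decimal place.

44.5 g

Volume inside the shell: 43.4 − 12.3 → 31.1 cm³.
Infill volume: 0.35 × 31.1 → 10.885 cm³.
Support = 0.30 × 43.4, so 13.02 cm³.
Deposited volume: 12.3 + 10.885 + 13.02 → 36.205 cm³.
Mass = 36.205 × 1.23 = 44.53215 g.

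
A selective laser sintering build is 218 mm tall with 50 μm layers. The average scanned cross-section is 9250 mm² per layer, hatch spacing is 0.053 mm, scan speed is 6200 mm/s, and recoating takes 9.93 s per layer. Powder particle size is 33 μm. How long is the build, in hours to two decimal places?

Layer count = ceil(218 / 0.05) = 4360.
Hatch length per layer: 9250 / 0.053 → 174528.3 mm.
Laser time per layer: 174528.3 / 6200 → 28.1497 s.
Per-layer time: 28.1497 + 9.93 → 38.0797 s.
4360 layers × 38.0797 s/layer = 166027.492 s, i.e. 46.12 hours.

46.12 hours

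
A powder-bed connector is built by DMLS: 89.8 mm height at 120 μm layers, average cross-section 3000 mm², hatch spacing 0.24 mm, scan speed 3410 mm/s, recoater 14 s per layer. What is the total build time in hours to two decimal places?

3.68 hours

Number of layers: 89.8 / 0.12 → 749 (rounded up).
Hatch length per layer = 3000 / 0.24 = 12500 mm.
Per-layer scan time: 12500 / 3410 → 3.6657 s.
Per-layer time: 3.6657 + 14 → 17.6657 s.
Total: 749 × 17.6657 s = 13231.6093 s → 3.68 hours.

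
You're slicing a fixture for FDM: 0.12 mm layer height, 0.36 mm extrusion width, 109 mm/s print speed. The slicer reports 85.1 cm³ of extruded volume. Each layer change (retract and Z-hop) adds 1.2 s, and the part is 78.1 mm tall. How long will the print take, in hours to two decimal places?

Bead cross-section = 0.12 × 0.36, so 0.0432 mm².
Path length: 85100 mm³ / 0.0432 mm² → 1969907.4 mm.
Extrusion time = 1969907.4 / 109, so 18072.5 s.
Layers = ⌈78.1/0.12⌉ = 651.
Non-print overhead = 651 × 1.2 = 781.2 s.
Total = 18072.5 + 781.2 = 18853.7 s = 5.24 hours.

5.24 hours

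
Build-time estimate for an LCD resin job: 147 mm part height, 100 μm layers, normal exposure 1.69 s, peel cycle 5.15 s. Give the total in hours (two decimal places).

2.79 hours

Layers = ⌈147/0.1⌉ = 1470.
Each layer takes = 1.69 + 5.15 = 6.84 s.
Total = 1470 × 6.84 = 10054.8 s = 2.79 hours.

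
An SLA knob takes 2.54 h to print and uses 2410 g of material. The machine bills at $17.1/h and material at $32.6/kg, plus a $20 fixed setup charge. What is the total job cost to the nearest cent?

Machine cost: 17.1 × 2.54 → $43.434.
Material cost: 32.6 × 2410/1000 → $78.566.
Total = 43.434 + 78.566 + 20 = $142.00.

$142.00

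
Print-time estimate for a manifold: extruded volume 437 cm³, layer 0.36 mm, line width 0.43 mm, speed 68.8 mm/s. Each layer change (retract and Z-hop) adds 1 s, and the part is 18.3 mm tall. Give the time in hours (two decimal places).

11.41 hours

Bead cross-section = 0.36 × 0.43 = 0.1548 mm².
Toolpath length = 437 cm³ / 0.1548 mm² = 437000 / 0.1548 = 2822997.4 mm.
Print-move time = 2822997.4 / 68.8 = 41031.9 s.
Layers = ⌈18.3/0.36⌉ = 51.
Z-hop total = 51 × 1 = 51 s.
Altogether 41031.9 + 51 = 41082.9 s, i.e. 11.41 hours.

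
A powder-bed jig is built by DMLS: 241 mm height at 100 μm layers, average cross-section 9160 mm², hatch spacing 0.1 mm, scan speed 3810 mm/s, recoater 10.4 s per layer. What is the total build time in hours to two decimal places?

23.06 hours

Layers = ⌈241/0.1⌉ = 2410.
Scan path per layer: 9160 / 0.1 → 91600 mm.
Per-layer scan time = 91600 / 3810 = 24.042 s.
Per-layer time = 24.042 + 10.4 = 34.442 s.
Build time = 2410 × 34.442 = 83005.22 s = 23.06 hours.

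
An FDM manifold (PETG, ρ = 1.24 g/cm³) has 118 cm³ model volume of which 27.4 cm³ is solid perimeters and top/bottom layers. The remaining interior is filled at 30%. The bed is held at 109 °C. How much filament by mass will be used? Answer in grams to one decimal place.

67.7 g

Infill region: 118 − 27.4 → 90.6 cm³.
Deposited infill: 0.30 × 90.6 → 27.18 cm³.
Total printed volume = 27.4 + 27.18 = 54.58 cm³.
Mass: 54.58 × 1.24 → 67.6792 g.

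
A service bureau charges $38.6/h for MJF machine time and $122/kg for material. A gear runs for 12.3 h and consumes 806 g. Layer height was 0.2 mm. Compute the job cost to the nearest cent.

Machine-time cost = 38.6 × 12.3 = $474.78.
Material cost = 122 × 806/1000, so $98.332.
Job cost: 474.78 + 98.332 = 573.112 ≈ $573.11.

$573.11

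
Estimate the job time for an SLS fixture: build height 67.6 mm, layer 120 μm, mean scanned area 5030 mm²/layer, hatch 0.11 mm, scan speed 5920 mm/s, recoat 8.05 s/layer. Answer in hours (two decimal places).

2.47 hours

Layer count = ceil(67.6 / 0.12) = 564.
Hatch length per layer = 5030 / 0.11 = 45727.3 mm.
Per-layer scan time = 45727.3 / 5920, so 7.7242 s.
Layer cycle = 7.7242 + 8.05 = 15.7742 s.
Total: 564 × 15.7742 s = 8896.6488 s → 2.47 hours.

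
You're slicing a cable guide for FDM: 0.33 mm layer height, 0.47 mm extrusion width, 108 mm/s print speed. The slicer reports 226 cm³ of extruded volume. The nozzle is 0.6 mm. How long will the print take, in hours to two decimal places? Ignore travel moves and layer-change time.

Bead cross-section: 0.33 × 0.47 → 0.1551 mm².
Toolpath length = 226 cm³ / 0.1551 mm² = 226000 / 0.1551 = 1457124.4 mm.
Time extruding = 1457124.4 / 108 = 13491.9 s.
Converting: 13491.9 s = 3.75 hours.

3.75 hours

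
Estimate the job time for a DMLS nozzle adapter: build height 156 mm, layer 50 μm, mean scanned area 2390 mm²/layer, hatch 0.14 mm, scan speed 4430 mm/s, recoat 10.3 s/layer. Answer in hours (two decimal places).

12.27 hours

Layer count = ceil(156 / 0.05) = 3120.
Scan path per layer = 2390 / 0.14 = 17071.4 mm.
Laser time per layer = 17071.4 / 4430 = 3.8536 s.
Layer cycle = 3.8536 + 10.3, so 14.1536 s.
3120 layers × 14.1536 s/layer = 44159.232 s, i.e. 12.27 hours.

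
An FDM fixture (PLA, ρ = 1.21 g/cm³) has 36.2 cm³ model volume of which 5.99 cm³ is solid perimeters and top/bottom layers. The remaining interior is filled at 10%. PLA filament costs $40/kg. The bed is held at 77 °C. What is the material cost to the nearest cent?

Interior volume: 36.2 − 5.99 → 30.21 cm³.
Deposited infill = 0.10 × 30.21 = 3.021 cm³.
Total extruded = 5.99 + 3.021 = 9.011 cm³.
Mass = 9.011 × 1.21, so 10.90331 g.
Cost = 10.90331 g / 1000 × $40/kg = $0.44.

$0.44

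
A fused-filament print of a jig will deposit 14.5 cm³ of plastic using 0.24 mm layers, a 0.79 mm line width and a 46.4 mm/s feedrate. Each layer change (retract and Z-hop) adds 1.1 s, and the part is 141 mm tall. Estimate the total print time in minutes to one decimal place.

38.3 minutes

Extrusion cross-section = 0.24 × 0.79, so 0.1896 mm².
Path length: 14500 mm³ / 0.1896 mm² → 76476.8 mm.
Extrusion time = 76476.8 / 46.4 = 1648.2 s.
Layer count = ceil(141 / 0.24) = 588.
Layer-change overhead = 588 × 1.1 = 646.8 s.
Altogether 1648.2 + 646.8 = 2295 s, i.e. 38.3 minutes.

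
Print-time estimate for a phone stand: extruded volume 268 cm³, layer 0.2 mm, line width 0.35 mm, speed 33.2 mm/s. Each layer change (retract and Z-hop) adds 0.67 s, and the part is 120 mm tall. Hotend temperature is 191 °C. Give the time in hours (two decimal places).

32.14 hours

Extrusion cross-section = 0.2 × 0.35 = 0.07 mm².
Path length: 268000 mm³ / 0.07 mm² → 3828571.4 mm.
Time extruding = 3828571.4 / 33.2, so 115318.4 s.
Layers = ⌈120/0.2⌉ = 600.
Z-hop total: 600 × 0.67 → 402 s.
Total = 115318.4 + 402 = 115720.4 s = 32.14 hours.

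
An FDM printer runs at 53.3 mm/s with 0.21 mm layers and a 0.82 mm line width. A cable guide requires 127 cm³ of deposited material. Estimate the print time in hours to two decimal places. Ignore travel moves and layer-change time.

Extrusion cross-section: 0.21 × 0.82 → 0.1722 mm².
Path length: 127000 mm³ / 0.1722 mm² → 737514.5 mm.
Extrusion time: 737514.5 / 53.3 → 13837 s.
Converting: 13837 s = 3.84 hours.

3.84 hours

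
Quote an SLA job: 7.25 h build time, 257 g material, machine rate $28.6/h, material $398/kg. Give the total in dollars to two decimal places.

$309.64

Machine cost = 28.6 × 7.25 = $207.35.
Material charge = 398 × 257/1000 = $102.286.
Total = 207.35 + 102.286 = 309.636 ≈ $309.64.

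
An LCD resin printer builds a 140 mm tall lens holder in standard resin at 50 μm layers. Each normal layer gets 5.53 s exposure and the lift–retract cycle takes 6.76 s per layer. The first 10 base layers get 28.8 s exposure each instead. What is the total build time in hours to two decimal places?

9.62 hours

Layers = ⌈140/0.05⌉ = 2800.
Base layers: 10 × (28.8 + 6.76) → 355.6 s.
Remaining layers: 2790 × (5.53 + 6.76) → 34289.1 s.
Sum: 355.6 + 34289.1 = 34644.7 s → 9.62 hours.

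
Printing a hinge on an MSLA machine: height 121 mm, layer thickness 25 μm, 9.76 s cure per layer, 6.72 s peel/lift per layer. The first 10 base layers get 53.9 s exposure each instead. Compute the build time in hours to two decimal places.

Layer count = ceil(121 / 0.025) = 4840.
Burn-in layers = 10 × (53.9 + 6.72), so 606.2 s.
Regular layers: 4830 × (9.76 + 6.72) → 79598.4 s.
Total = 606.2 + 79598.4 = 80204.6 s = 22.28 hours.

22.28 hours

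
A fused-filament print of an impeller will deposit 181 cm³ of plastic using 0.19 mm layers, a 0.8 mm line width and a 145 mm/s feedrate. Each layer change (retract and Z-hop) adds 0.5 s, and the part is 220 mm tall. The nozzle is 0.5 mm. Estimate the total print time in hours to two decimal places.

Bead cross-section = 0.19 × 0.8, so 0.152 mm².
Total extruded path = 181000/0.152 = 1190789.5 mm.
Time extruding = 1190789.5 / 145, so 8212.3 s.
Number of layers: 220 / 0.19 → 1158 (rounded up).
Z-hop total = 1158 × 0.5 = 579 s.
Altogether 8212.3 + 579 = 8791.3 s, i.e. 2.44 hours.

2.44 hours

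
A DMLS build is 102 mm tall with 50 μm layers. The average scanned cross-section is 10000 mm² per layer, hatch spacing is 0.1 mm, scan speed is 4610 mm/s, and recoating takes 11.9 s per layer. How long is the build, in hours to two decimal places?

19.04 hours

Layer count = ceil(102 / 0.05) = 2040.
Scan path per layer: 10000 / 0.1 → 100000 mm.
Per-layer scan time: 100000 / 4610 → 21.692 s.
Layer cycle: 21.692 + 11.9 → 33.592 s.
2040 layers × 33.592 s/layer = 68527.68 s, i.e. 19.04 hours.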